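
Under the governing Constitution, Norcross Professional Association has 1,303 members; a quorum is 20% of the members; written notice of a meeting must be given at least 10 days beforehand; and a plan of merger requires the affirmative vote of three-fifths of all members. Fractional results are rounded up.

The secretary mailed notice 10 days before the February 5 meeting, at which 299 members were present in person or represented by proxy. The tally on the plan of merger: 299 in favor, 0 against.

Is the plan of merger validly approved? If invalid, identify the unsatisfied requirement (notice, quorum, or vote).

Invalid — vote requirement not satisfied.

Notice: 10 days given; 10 required. Satisfied.
Quorum: 20% of 1,303 = 260.60, rounded up to 261; 299 present. Satisfied.
Vote: requires three-fifths of all members (1,303); 3/5 of 1303 = 781.80, rounded up to 782, so 782 needed; 299 in favor. Not satisfied.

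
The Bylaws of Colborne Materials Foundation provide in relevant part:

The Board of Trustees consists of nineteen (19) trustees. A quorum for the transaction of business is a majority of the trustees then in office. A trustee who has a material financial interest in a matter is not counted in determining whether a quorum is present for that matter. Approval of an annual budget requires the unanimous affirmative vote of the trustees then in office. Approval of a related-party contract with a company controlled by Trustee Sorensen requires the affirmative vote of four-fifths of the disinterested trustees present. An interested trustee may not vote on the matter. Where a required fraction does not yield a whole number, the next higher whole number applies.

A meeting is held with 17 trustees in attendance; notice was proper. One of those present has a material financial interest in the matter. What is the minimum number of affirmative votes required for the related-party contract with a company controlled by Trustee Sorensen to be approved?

The related-party contract with a company controlled by Trustee Sorensen requires four-fifths of the disinterested trustees present (17 − 1 = 16).
4/5 of 16 = 12.80, rounded up to 13.

13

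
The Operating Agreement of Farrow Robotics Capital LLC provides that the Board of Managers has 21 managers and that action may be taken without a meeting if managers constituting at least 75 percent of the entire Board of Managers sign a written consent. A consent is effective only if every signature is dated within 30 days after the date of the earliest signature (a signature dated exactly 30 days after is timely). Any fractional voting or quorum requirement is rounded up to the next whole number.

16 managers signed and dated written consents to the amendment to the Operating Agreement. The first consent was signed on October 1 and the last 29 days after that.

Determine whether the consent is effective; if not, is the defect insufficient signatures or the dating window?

Effective — both the signature and dating-window requirements are satisfied.

Signatures required: at least 75 percent of 21 — 3/4 of 21 = 15.75, rounded up to 16, so 16 needed; 16 signed. Sufficient.
Dating window: the latest signature is 29 days after the earliest; the limit is 30 days. Within the window.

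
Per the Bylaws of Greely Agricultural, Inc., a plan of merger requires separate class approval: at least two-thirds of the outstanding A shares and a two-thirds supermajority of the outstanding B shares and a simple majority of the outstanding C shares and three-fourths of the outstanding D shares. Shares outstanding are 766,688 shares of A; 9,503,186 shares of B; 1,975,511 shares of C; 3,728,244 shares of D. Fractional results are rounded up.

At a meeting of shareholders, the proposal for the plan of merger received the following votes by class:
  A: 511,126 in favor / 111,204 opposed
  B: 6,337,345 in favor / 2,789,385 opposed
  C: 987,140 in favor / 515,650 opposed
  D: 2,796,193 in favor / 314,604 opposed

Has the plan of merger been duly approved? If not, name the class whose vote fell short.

A: 2/3 of 766688 = 511125.33, rounded up to 511126; 511,126 required, 511,126 in favor — approved.
B: 2/3 of 9503186 = 6335457.33, rounded up to 6335458; 6,335,458 required, 6,337,345 in favor — approved.
C: a majority of 1975511 is 987756; 987,756 required, 987,140 in favor — not approved.
D: 3/4 of 3728244 = 2796183; 2,796,183 required, 2,796,193 in favor — approved.

Not approved — the C shares did not give the required vote.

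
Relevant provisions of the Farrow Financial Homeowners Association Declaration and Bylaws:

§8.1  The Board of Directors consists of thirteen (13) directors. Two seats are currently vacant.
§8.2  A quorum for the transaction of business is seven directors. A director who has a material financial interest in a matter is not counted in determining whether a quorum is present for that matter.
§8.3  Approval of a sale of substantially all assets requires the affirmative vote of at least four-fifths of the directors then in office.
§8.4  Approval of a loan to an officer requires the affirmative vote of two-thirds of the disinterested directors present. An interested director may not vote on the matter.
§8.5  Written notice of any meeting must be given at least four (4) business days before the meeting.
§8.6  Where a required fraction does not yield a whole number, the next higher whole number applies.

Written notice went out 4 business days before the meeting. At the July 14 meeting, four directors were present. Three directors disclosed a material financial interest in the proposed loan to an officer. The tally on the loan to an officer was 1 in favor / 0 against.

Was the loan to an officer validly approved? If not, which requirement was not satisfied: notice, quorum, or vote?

Notice: 4 business days given; 4 required (4 ≥ 4). Satisfied.
Quorum: 4 present, but the 3 interested directors do not count, leaving 1. Quorum is 7. Not satisfied.
Vote: the loan to an officer requires two-thirds of the disinterested directors present (4 − 3 = 1). 2/3 of 1 = 0.67, rounded up to 1, so 1 affirmative vote is needed; 1 voted in favor. Satisfied. (Moot — without a quorum no business can be validly transacted.)

Invalid — quorum requirement not satisfied.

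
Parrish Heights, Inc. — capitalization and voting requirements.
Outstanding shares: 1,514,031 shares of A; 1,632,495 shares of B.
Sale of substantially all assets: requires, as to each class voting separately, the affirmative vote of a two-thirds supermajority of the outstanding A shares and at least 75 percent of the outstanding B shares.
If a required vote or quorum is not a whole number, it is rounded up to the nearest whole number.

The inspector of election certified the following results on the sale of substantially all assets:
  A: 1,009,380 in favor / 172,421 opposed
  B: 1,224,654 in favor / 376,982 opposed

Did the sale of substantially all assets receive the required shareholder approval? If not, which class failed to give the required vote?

Approved — every class gave the required vote.

A: 2/3 of 1514031 = 1009354; 1,009,354 required, 1,009,380 in favor — approved.
B: 3/4 of 1632495 = 1224371.25, rounded up to 1224372; 1,224,372 required, 1,224,654 in favor — approved.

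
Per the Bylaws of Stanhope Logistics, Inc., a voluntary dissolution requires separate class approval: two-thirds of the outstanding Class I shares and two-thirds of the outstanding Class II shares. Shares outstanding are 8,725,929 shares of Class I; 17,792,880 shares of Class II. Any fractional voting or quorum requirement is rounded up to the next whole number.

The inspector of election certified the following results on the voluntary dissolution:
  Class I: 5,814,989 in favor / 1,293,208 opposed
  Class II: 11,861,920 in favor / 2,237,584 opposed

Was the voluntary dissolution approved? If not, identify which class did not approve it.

Not approved — the Class I shares did not give the required vote.

Class I: 2/3 of 8725929 = 5817286; 5,817,286 required, 5,814,989 in favor — not approved.
Class II: 2/3 of 17792880 = 11861920; 11,861,920 required, 11,861,920 in favor — approved.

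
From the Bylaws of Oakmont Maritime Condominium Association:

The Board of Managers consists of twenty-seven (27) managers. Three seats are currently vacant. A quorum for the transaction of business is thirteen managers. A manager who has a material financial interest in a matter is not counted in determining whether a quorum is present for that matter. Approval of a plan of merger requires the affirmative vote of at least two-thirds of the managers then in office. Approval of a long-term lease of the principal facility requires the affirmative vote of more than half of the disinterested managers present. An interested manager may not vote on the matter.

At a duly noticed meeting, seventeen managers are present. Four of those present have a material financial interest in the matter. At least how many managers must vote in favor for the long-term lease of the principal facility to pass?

The long-term lease of the principal facility requires a majority of the disinterested managers present (17 − 4 = 13).
A majority of 13 is 7.

7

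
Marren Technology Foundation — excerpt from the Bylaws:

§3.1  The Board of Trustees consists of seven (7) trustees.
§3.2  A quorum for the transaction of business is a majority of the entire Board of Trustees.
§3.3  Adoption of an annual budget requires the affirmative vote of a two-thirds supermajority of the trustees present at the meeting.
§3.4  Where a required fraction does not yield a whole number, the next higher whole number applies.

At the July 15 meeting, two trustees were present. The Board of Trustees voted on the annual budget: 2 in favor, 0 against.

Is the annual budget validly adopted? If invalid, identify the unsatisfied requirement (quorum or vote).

Quorum: 2 present; quorum is 4. Not satisfied.
Vote: the annual budget requires two-thirds of the trustees present (2). 2/3 of 2 = 1.33, rounded up to 2, so 2 affirmative votes are needed; 2 voted in favor. Satisfied. (Moot — without a quorum no business can be validly transacted.)

Invalid — quorum requirement not satisfied.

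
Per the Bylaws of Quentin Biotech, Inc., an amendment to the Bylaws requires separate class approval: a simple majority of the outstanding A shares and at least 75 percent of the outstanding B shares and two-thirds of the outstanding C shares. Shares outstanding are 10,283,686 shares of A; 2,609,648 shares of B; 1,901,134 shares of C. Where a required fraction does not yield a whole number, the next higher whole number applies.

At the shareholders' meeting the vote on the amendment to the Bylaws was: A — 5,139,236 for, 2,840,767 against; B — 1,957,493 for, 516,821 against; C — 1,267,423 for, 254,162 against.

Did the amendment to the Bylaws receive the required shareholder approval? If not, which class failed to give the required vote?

A: a majority of 10283686 is 5141844; 5,141,844 required, 5,139,236 in favor — not approved.
B: 3/4 of 2609648 = 1957236; 1,957,236 required, 1,957,493 in favor — approved.
C: 2/3 of 1901134 = 1267422.67, rounded up to 1267423; 1,267,423 required, 1,267,423 in favor — approved.

Not approved — the A shares did not give the required vote.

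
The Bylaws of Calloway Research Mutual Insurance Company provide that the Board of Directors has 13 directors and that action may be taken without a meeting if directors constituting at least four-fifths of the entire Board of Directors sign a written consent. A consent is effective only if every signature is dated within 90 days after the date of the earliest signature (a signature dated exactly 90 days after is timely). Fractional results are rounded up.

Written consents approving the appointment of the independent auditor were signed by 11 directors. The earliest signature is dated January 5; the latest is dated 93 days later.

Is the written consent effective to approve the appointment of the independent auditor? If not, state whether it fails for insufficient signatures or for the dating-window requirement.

Signatures required: at least four-fifths of 13 — 4/5 of 13 = 10.40, rounded up to 11, so 11 needed; 11 signed. Sufficient.
Dating window: the latest signature is 93 days after the earliest; the limit is 90 days. Outside the window.

Not effective — dating-window requirement not satisfied.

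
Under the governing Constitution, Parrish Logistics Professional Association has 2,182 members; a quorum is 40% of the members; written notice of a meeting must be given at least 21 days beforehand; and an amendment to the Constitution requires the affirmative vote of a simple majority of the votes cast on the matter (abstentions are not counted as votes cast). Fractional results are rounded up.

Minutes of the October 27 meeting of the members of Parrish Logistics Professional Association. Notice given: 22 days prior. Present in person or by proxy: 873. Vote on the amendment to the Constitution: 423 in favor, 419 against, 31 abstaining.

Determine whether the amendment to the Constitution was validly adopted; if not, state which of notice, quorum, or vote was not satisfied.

Valid — all requirements satisfied.

Notice: 22 days given; 21 required. Satisfied.
Quorum: 40% of 2,182 = 872.80, rounded up to 873; 873 present. Satisfied.
Vote: requires a majority of the votes cast (873 − 31 abstaining = 842); a majority of 842 is 422, so 422 needed; 423 in favor. Satisfied.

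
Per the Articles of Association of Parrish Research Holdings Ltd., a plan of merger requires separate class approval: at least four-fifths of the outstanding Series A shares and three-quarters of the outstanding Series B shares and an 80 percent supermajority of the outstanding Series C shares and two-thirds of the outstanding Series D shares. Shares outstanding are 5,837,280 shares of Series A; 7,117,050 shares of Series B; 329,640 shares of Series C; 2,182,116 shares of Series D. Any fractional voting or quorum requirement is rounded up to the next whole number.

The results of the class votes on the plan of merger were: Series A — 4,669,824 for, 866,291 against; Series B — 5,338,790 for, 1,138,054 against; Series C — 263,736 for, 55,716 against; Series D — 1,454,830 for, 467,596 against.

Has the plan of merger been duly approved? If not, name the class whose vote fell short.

Approved — every class gave the required vote.

Series A: 4/5 of 5837280 = 4669824; 4,669,824 required, 4,669,824 in favor — approved.
Series B: 3/4 of 7117050 = 5337787.50, rounded up to 5337788; 5,337,788 required, 5,338,790 in favor — approved.
Series C: 4/5 of 329640 = 263712; 263,712 required, 263,736 in favor — approved.
Series D: 2/3 of 2182116 = 1454744; 1,454,744 required, 1,454,830 in favor — approved.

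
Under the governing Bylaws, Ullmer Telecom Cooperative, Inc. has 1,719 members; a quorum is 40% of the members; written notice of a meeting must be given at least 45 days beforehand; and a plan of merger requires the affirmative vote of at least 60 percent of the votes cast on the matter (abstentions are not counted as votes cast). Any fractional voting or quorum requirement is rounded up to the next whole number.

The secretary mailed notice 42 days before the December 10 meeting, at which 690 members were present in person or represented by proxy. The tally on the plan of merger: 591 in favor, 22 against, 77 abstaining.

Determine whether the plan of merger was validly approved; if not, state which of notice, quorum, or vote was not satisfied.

Notice: 42 days given; 45 required. Not satisfied.
Quorum: 40% of 1,719 = 687.60, rounded up to 688; 690 present. Satisfied.
Vote: requires three-fifths of the votes cast (690 − 77 abstaining = 613); 3/5 of 613 = 367.80, rounded up to 368, so 368 needed; 591 in favor. Satisfied.

Invalid — notice requirement not satisfied.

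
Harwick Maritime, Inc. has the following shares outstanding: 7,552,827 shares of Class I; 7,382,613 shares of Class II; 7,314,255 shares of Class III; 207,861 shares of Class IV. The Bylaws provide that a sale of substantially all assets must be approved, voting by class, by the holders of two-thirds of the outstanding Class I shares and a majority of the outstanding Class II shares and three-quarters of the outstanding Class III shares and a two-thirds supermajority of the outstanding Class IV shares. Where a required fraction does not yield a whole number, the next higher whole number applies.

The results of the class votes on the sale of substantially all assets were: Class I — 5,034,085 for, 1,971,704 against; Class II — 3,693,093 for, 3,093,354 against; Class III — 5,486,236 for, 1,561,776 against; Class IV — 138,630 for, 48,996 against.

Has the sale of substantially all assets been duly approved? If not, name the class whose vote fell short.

Class I: 2/3 of 7552827 = 5035218; 5,035,218 required, 5,034,085 in favor — not approved.
Class II: a majority of 7382613 is 3691307; 3,691,307 required, 3,693,093 in favor — approved.
Class III: 3/4 of 7314255 = 5485691.25, rounded up to 5485692; 5,485,692 required, 5,486,236 in favor — approved.
Class IV: 2/3 of 207861 = 138574; 138,574 required, 138,630 in favor — approved.

Not approved — the Class I shares did not give the required vote.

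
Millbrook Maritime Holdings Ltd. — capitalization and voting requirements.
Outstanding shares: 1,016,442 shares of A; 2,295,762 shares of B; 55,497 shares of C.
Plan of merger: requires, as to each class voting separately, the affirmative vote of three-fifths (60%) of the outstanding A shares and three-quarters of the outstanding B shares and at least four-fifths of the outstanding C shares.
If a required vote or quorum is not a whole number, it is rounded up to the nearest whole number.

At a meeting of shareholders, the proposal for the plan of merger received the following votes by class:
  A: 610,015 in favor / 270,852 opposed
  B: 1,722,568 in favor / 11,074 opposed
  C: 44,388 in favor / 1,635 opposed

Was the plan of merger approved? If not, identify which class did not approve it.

Not approved — the C shares did not give the required vote.

A: 3/5 of 1016442 = 609865.20, rounded up to 609866; 609,866 required, 610,015 in favor — approved.
B: 3/4 of 2295762 = 1721821.50, rounded up to 1721822; 1,721,822 required, 1,722,568 in favor — approved.
C: 4/5 of 55497 = 44397.60, rounded up to 44398; 44,398 required, 44,388 in favor — not approved.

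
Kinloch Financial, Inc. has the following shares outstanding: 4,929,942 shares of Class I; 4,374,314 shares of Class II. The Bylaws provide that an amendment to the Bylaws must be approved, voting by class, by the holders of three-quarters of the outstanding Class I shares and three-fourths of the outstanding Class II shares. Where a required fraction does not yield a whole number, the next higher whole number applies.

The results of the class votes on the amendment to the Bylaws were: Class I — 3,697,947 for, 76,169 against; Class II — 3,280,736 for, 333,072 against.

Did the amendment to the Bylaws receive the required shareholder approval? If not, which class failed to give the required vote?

Approved — every class gave the required vote.

Class I: 3/4 of 4929942 = 3697456.50, rounded up to 3697457; 3,697,457 required, 3,697,947 in favor — approved.
Class II: 3/4 of 4374314 = 3280735.50, rounded up to 3280736; 3,280,736 required, 3,280,736 in favor — approved.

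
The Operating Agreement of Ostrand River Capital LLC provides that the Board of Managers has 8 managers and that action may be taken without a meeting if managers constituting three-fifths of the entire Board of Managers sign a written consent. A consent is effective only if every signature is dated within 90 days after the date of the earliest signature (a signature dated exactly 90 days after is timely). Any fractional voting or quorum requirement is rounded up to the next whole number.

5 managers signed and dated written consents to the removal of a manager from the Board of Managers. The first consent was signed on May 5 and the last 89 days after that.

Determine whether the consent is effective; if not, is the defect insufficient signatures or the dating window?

Signatures required: three-fifths of 8 — 3/5 of 8 = 4.80, rounded up to 5, so 5 needed; 5 signed. Sufficient.
Dating window: the latest signature is 89 days after the earliest; the limit is 90 days. Within the window.

Effective — both the signature and dating-window requirements are satisfied.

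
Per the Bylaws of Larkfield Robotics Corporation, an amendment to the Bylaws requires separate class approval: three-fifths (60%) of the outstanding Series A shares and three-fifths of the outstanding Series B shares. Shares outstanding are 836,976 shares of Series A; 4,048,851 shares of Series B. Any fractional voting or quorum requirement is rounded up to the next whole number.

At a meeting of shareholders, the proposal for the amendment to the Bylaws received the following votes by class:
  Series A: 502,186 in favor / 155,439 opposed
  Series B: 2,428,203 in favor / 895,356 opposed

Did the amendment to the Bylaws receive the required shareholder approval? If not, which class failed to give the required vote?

Not approved — the Series B shares did not give the required vote.

Series A: 3/5 of 836976 = 502185.60, rounded up to 502186; 502,186 required, 502,186 in favor — approved.
Series B: 3/5 of 4048851 = 2429310.60, rounded up to 2429311; 2,429,311 required, 2,428,203 in favor — not approved.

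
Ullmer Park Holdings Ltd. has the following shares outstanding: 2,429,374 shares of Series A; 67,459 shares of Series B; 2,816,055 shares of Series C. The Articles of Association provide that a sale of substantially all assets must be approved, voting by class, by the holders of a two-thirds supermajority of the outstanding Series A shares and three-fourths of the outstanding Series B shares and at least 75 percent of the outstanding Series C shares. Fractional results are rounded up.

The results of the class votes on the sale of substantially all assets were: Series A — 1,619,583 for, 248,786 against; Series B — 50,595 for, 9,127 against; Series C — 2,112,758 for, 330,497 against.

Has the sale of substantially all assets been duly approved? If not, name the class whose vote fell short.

Approved — every class gave the required vote.

Series A: 2/3 of 2429374 = 1619582.67, rounded up to 1619583; 1,619,583 required, 1,619,583 in favor — approved.
Series B: 3/4 of 67459 = 50594.25, rounded up to 50595; 50,595 required, 50,595 in favor — approved.
Series C: 3/4 of 2816055 = 2112041.25, rounded up to 2112042; 2,112,042 required, 2,112,758 in favor — approved.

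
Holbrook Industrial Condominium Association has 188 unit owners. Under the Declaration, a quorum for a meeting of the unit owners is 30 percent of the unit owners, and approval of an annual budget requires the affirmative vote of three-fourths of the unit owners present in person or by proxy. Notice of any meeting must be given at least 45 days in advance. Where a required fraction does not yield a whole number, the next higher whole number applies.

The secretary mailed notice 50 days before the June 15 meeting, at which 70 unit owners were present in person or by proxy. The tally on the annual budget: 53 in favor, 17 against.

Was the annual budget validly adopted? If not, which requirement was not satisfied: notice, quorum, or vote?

Valid — all requirements satisfied.

Notice: 50 days given; 45 required. Satisfied.
Quorum: 30% of 188 = 56.40, rounded up to 57; 70 present. Satisfied.
Vote: requires three-fourths of those present (70); 3/4 of 70 = 52.50, rounded up to 53, so 53 needed; 53 in favor. Satisfied.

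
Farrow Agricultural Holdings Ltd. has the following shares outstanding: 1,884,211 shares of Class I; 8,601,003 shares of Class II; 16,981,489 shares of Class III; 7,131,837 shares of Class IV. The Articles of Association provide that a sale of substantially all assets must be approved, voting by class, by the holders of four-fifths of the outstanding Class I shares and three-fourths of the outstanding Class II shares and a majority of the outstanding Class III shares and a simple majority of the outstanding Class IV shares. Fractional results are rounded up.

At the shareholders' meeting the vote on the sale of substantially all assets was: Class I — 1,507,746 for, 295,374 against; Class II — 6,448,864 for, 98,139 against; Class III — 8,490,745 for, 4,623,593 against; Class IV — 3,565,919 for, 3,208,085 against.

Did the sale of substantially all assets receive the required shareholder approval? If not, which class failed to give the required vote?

Class I: 4/5 of 1884211 = 1507368.80, rounded up to 1507369; 1,507,369 required, 1,507,746 in favor — approved.
Class II: 3/4 of 8601003 = 6450752.25, rounded up to 6450753; 6,450,753 required, 6,448,864 in favor — not approved.
Class III: a majority of 16981489 is 8490745; 8,490,745 required, 8,490,745 in favor — approved.
Class IV: a majority of 7131837 is 3565919; 3,565,919 required, 3,565,919 in favor — approved.

Not approved — the Class II shares did not give the required vote.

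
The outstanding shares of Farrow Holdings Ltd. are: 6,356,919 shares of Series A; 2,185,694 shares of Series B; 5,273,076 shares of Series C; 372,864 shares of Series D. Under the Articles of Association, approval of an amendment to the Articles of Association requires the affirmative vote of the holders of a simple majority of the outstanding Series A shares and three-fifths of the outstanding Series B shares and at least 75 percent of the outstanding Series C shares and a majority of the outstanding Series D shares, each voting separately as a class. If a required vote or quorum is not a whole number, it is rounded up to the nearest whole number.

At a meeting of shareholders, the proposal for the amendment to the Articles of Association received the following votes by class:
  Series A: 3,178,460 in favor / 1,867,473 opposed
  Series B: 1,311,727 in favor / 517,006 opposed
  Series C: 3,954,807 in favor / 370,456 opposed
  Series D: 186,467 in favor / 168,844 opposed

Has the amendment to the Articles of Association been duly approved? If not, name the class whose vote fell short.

Approved — every class gave the required vote.

Series A: a majority of 6356919 is 3178460; 3,178,460 required, 3,178,460 in favor — approved.
Series B: 3/5 of 2185694 = 1311416.40, rounded up to 1311417; 1,311,417 required, 1,311,727 in favor — approved.
Series C: 3/4 of 5273076 = 3954807; 3,954,807 required, 3,954,807 in favor — approved.
Series D: a majority of 372864 is 186433; 186,433 required, 186,467 in favor — approved.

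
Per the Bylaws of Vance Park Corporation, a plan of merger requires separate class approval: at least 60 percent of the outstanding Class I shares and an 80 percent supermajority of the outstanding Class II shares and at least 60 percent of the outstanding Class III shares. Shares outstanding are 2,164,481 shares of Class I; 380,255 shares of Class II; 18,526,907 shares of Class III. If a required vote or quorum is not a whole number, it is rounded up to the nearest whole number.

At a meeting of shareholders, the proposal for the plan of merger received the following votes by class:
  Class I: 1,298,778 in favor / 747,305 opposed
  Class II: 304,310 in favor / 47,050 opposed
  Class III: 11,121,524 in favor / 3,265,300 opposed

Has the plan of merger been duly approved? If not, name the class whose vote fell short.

Approved — every class gave the required vote.

Class I: 3/5 of 2164481 = 1298688.60, rounded up to 1298689; 1,298,689 required, 1,298,778 in favor — approved.
Class II: 4/5 of 380255 = 304204; 304,204 required, 304,310 in favor — approved.
Class III: 3/5 of 18526907 = 11116144.20, rounded up to 11116145; 11,116,145 required, 11,121,524 in favor — approved.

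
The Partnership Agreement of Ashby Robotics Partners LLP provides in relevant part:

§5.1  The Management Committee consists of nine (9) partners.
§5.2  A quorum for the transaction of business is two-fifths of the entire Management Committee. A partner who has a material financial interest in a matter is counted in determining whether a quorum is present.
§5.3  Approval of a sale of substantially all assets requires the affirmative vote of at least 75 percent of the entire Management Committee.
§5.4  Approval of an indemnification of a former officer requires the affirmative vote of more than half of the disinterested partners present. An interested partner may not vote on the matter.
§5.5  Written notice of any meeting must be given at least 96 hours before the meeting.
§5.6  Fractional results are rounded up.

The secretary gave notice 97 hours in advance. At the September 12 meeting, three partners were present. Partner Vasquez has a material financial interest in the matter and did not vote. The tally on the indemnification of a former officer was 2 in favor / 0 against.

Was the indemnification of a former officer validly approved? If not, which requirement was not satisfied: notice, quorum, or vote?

Invalid — quorum requirement not satisfied.

Notice: 97 hours given; 96 required (97 ≥ 96). Satisfied.
Quorum: 3 present (interested partners count toward quorum); quorum is 4. Not satisfied.
Vote: the indemnification of a former officer requires a majority of the disinterested partners present (3 − 1 = 2). A majority of 2 is 2, so 2 affirmative votes are needed; 2 voted in favor. Satisfied. (Moot — without a quorum no business can be validly transacted.)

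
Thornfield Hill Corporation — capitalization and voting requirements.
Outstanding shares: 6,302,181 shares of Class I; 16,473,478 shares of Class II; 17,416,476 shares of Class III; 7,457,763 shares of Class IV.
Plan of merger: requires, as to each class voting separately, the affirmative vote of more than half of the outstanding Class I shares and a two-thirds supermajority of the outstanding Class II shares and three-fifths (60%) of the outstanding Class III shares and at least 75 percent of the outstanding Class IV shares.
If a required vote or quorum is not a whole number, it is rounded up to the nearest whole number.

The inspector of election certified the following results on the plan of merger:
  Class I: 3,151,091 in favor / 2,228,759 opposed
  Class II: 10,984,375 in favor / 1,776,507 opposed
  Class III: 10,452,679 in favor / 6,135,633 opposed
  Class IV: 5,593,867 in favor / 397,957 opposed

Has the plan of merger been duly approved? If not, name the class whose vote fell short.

Class I: a majority of 6302181 is 3151091; 3,151,091 required, 3,151,091 in favor — approved.
Class II: 2/3 of 16473478 = 10982318.67, rounded up to 10982319; 10,982,319 required, 10,984,375 in favor — approved.
Class III: 3/5 of 17416476 = 10449885.60, rounded up to 10449886; 10,449,886 required, 10,452,679 in favor — approved.
Class IV: 3/4 of 7457763 = 5593322.25, rounded up to 5593323; 5,593,323 required, 5,593,867 in favor — approved.

Approved — every class gave the required vote.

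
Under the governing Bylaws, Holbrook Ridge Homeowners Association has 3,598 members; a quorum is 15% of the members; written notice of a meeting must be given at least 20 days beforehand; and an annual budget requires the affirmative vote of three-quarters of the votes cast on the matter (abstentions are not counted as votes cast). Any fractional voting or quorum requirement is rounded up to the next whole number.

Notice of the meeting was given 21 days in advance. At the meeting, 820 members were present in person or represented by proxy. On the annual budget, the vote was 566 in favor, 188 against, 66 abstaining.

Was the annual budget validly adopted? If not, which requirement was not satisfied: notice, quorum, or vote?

Valid — all requirements satisfied.

Notice: 21 days given; 20 required. Satisfied.
Quorum: 15% of 3,598 = 539.70, rounded up to 540; 820 present. Satisfied.
Vote: requires three-fourths of the votes cast (820 − 66 abstaining = 754); 3/4 of 754 = 565.50, rounded up to 566, so 566 needed; 566 in favor. Satisfied.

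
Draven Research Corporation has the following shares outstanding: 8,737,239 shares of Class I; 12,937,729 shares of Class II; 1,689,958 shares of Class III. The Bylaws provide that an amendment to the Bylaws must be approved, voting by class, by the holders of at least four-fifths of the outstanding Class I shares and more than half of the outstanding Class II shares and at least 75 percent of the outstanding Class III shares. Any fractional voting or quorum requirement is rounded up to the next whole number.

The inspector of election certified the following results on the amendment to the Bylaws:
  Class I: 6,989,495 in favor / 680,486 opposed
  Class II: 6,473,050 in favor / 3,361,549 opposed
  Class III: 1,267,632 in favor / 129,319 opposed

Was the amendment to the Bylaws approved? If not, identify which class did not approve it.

Class I: 4/5 of 8737239 = 6989791.20, rounded up to 6989792; 6,989,792 required, 6,989,495 in favor — not approved.
Class II: a majority of 12937729 is 6468865; 6,468,865 required, 6,473,050 in favor — approved.
Class III: 3/4 of 1689958 = 1267468.50, rounded up to 1267469; 1,267,469 required, 1,267,632 in favor — approved.

Not approved — the Class I shares did not give the required vote.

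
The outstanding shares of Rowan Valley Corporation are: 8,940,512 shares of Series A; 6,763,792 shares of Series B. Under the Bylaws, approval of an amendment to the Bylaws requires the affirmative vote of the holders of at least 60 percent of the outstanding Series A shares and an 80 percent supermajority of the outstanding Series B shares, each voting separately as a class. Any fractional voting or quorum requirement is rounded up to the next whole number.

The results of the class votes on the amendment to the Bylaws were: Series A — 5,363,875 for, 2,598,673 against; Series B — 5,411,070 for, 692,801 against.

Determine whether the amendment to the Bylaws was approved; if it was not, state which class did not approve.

Not approved — the Series A shares did not give the required vote.

Series A: 3/5 of 8940512 = 5364307.20, rounded up to 5364308; 5,364,308 required, 5,363,875 in favor — not approved.
Series B: 4/5 of 6763792 = 5411033.60, rounded up to 5411034; 5,411,034 required, 5,411,070 in favor — approved.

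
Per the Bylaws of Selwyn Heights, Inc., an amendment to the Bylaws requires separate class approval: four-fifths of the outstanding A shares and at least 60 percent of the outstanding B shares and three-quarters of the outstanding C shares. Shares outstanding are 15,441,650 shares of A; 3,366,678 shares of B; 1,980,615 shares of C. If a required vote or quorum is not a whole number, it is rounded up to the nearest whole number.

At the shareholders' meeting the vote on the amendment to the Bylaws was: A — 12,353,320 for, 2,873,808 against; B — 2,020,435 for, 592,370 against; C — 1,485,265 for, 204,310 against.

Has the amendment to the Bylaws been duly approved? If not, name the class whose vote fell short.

A: 4/5 of 15441650 = 12353320; 12,353,320 required, 12,353,320 in favor — approved.
B: 3/5 of 3366678 = 2020006.80, rounded up to 2020007; 2,020,007 required, 2,020,435 in favor — approved.
C: 3/4 of 1980615 = 1485461.25, rounded up to 1485462; 1,485,462 required, 1,485,265 in favor — not approved.

Not approved — the C shares did not give the required vote.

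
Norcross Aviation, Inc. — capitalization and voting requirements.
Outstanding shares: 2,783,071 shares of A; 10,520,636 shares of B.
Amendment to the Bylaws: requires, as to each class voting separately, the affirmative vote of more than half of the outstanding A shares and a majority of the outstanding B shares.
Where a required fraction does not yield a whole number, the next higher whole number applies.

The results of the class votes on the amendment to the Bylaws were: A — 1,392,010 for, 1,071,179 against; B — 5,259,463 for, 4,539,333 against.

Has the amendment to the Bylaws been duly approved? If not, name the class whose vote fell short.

A: a majority of 2783071 is 1391536; 1,391,536 required, 1,392,010 in favor — approved.
B: a majority of 10520636 is 5260319; 5,260,319 required, 5,259,463 in favor — not approved.

Not approved — the B shares did not give the required vote.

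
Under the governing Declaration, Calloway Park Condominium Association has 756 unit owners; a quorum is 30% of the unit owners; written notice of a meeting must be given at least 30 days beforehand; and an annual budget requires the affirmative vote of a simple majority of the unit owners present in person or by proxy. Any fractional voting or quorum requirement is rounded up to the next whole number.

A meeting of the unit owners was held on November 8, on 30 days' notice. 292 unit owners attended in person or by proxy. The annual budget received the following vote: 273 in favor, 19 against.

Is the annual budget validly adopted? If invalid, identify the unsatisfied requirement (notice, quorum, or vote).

Valid — all requirements satisfied.

Notice: 30 days given; 30 required. Satisfied.
Quorum: 30% of 756 = 226.80, rounded up to 227; 292 present. Satisfied.
Vote: requires a majority of those present (292); a majority of 292 is 147, so 147 needed; 273 in favor. Satisfied.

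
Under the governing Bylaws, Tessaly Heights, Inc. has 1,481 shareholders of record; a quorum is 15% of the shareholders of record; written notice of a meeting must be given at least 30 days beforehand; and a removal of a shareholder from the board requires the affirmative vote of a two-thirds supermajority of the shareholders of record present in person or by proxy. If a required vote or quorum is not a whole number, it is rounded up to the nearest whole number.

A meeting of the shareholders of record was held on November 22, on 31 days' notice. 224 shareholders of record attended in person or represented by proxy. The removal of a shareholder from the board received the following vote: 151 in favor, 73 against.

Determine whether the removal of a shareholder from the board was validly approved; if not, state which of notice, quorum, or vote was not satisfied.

Valid — all requirements satisfied.

Notice: 31 days given; 30 required. Satisfied.
Quorum: 15% of 1,481 = 222.15, rounded up to 223; 224 present. Satisfied.
Vote: requires two-thirds of those present (224); 2/3 of 224 = 149.33, rounded up to 150, so 150 needed; 151 in favor. Satisfied.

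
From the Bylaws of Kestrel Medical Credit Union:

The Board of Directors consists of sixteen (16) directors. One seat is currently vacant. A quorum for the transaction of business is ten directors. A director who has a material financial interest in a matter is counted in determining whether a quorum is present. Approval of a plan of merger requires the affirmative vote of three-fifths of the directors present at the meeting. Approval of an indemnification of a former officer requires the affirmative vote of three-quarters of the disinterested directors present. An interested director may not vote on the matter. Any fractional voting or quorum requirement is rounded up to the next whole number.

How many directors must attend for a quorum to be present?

10

The quorum is fixed at 10.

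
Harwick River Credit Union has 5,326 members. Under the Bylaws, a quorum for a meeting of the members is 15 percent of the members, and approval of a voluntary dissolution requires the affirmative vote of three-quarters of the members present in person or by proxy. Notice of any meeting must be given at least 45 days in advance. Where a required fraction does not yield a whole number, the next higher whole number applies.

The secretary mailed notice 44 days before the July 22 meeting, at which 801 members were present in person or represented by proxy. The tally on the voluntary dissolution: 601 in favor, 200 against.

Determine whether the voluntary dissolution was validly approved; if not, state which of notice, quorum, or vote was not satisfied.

Invalid — notice requirement not satisfied.

Notice: 44 days given; 45 required. Not satisfied.
Quorum: 15% of 5,326 = 798.90, rounded up to 799; 801 present. Satisfied.
Vote: requires three-fourths of those present (801); 3/4 of 801 = 600.75, rounded up to 601, so 601 needed; 601 in favor. Satisfied.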